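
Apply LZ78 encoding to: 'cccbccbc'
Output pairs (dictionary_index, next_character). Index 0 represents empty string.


LZ78 encoding steps:
Dictionary: {0: ''}
Step 1: w='' (idx 0), next='c' -> output (0, 'c'), add 'c' as idx 1
Step 2: w='c' (idx 1), next='c' -> output (1, 'c'), add 'cc' as idx 2
Step 3: w='' (idx 0), next='b' -> output (0, 'b'), add 'b' as idx 3
Step 4: w='cc' (idx 2), next='b' -> output (2, 'b'), add 'ccb' as idx 4
Step 5: w='c' (idx 1), end of input -> output (1, '')


Encoded: [(0, 'c'), (1, 'c'), (0, 'b'), (2, 'b'), (1, '')]


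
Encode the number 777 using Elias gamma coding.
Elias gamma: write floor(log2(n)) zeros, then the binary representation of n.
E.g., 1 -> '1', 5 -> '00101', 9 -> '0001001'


num_bits = floor(log2(777)) + 1 = 10
leading_zeros = num_bits - 1 = 9
binary(777) = 1100001001

Elias gamma(777) = '000000000' + '1100001001' = 0000000001100001001 (19 bits)


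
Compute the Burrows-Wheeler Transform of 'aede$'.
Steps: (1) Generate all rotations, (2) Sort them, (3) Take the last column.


Rotations (sorted):
  0: $aede -> last char: e
  1: aede$ -> last char: $
  2: de$ae -> last char: e
  3: e$aed -> last char: d
  4: ede$a -> last char: a


BWT = e$eda


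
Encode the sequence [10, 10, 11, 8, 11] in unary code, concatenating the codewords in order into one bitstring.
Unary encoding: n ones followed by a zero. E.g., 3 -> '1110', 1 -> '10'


Encode each number as n ones followed by a terminating 0:
  10 -> 11111111110 (11 bits)
  10 -> 11111111110 (11 bits)
  11 -> 111111111110 (12 bits)
  8 -> 111111110 (9 bits)
  11 -> 111111111110 (12 bits)
Total length = 11 + 11 + 12 + 9 + 12 = 55 bits.

Unary([10, 10, 11, 8, 11]) = 1111111111011111111110111111111110111111110111111111110 (55 bits)


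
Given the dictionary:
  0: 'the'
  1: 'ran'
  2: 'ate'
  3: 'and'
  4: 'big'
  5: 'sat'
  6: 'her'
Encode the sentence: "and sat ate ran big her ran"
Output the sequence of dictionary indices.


Look up each word in the dictionary:
  'and' -> 3
  'sat' -> 5
  'ate' -> 2
  'ran' -> 1
  'big' -> 4
  'her' -> 6
  'ran' -> 1

Encoded: [3, 5, 2, 1, 4, 6, 1]


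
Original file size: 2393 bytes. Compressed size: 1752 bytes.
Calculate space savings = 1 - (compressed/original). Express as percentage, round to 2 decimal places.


ratio = compressed/original = 1752/2393 = 0.732135
savings = 1 - ratio = 1 - 0.732135 = 0.267865
as a percentage: 0.267865 * 100 = 26.79%

Space savings = 1 - 1752/2393 = 26.79%


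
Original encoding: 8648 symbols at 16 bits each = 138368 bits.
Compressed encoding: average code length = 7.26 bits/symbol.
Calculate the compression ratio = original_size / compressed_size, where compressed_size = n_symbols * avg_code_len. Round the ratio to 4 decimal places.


original_size = n_symbols * orig_bits = 8648 * 16 = 138368 bits
compressed_size = n_symbols * avg_code_len = 8648 * 7.26 = 62784.48 bits
ratio = original_size / compressed_size = 138368 / 62784.48 = 2.2039

Compression ratio = 2.2039


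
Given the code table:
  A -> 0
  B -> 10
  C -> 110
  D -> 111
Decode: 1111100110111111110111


Decoding:
111 -> D
110 -> C
0 -> A
110 -> C
111 -> D
111 -> D
110 -> C
111 -> D


Result: DCACDDCD


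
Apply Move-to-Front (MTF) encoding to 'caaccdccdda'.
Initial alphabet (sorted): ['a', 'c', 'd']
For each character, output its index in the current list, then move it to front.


MTF encoding:
'c': index 1 in ['a', 'c', 'd'] -> ['c', 'a', 'd']
'a': index 1 in ['c', 'a', 'd'] -> ['a', 'c', 'd']
'a': index 0 in ['a', 'c', 'd'] -> ['a', 'c', 'd']
'c': index 1 in ['a', 'c', 'd'] -> ['c', 'a', 'd']
'c': index 0 in ['c', 'a', 'd'] -> ['c', 'a', 'd']
'd': index 2 in ['c', 'a', 'd'] -> ['d', 'c', 'a']
'c': index 1 in ['d', 'c', 'a'] -> ['c', 'd', 'a']
'c': index 0 in ['c', 'd', 'a'] -> ['c', 'd', 'a']
'd': index 1 in ['c', 'd', 'a'] -> ['d', 'c', 'a']
'd': index 0 in ['d', 'c', 'a'] -> ['d', 'c', 'a']
'a': index 2 in ['d', 'c', 'a'] -> ['a', 'd', 'c']


Output: [1, 1, 0, 1, 0, 2, 1, 0, 1, 0, 2]


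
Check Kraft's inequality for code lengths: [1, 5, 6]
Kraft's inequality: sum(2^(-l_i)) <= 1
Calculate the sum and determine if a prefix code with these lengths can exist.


Sum = 2^(-1) + 2^(-5) + 2^(-6)
    = 0.5 + 0.03125 + 0.015625
    = 35/64 = 0.546875
Since 0.546875 <= 1, Kraft's inequality IS satisfied.
A prefix code with these lengths CAN exist.

Kraft sum = 0.546875. Satisfied.


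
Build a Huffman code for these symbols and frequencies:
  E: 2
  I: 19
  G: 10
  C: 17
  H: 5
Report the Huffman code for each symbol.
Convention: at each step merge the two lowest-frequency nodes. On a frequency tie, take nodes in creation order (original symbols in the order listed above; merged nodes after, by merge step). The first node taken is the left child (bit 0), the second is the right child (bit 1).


Huffman tree construction:
Step 1: Merge E(2) + H(5) = 7
Step 2: Merge (E+H)(7) + G(10) = 17
Step 3: Merge C(17) + ((E+H)+G)(17) = 34
Step 4: Merge I(19) + (C+((E+H)+G))(34) = 53
Read each symbol's code off the tree from the root (left child = 0, right child = 1).

Codes:
  E: 1100 (length 4)
  I: 0 (length 1)
  G: 111 (length 3)
  C: 10 (length 2)
  H: 1101 (length 4)
Average code length: 111/53 = 2.0943 bits/symbol


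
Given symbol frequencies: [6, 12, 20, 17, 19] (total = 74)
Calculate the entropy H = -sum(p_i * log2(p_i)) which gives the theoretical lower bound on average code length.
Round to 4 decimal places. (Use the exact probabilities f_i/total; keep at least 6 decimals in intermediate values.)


Per-symbol terms -p_i * log2(p_i) with p_i = f_i/74:
  p = 6/74 = 0.081081: log2(p) = -3.624491, -p*log2(p) = 0.293878
  p = 12/74 = 0.162162: log2(p) = -2.624491, -p*log2(p) = 0.425593
  p = 20/74 = 0.270270: log2(p) = -1.887525, -p*log2(p) = 0.510142
  p = 17/74 = 0.229730: log2(p) = -2.121991, -p*log2(p) = 0.487484
  p = 19/74 = 0.256757: log2(p) = -1.961526, -p*log2(p) = 0.503635
H = 0.293878 + 0.425593 + 0.510142 + 0.487484 + 0.503635 = 2.220732

H = 2.2207 bits/symbol


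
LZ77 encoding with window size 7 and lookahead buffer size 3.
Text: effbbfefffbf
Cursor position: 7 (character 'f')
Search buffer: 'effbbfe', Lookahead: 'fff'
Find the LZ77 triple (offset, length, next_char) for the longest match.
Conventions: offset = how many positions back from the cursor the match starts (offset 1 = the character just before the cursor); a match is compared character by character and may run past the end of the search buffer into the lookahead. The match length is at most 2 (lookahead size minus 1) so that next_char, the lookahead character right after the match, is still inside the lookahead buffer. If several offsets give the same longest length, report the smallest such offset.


Try each offset into the search buffer:
  offset=1 (pos 6, char 'e'): match length 0
  offset=2 (pos 5, char 'f'): match length 1
  offset=3 (pos 4, char 'b'): match length 0
  offset=4 (pos 3, char 'b'): match length 0
  offset=5 (pos 2, char 'f'): match length 1
  offset=6 (pos 1, char 'f'): match length 2
  offset=7 (pos 0, char 'e'): match length 0
Longest match has length 2 at offset 6.
next_char = character at position 7 + 2 = 9 -> 'f'

Best match: offset=6, length=2 (matching 'ff' starting at position 1)
LZ77 triple: (6, 2, 'f')


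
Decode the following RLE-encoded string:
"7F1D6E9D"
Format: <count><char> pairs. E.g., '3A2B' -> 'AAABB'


Expanding each <count><char> pair:
  7F -> 'FFFFFFF'
  1D -> 'D'
  6E -> 'EEEEEE'
  9D -> 'DDDDDDDDD'

Decoded = FFFFFFFDEEEEEEDDDDDDDDD


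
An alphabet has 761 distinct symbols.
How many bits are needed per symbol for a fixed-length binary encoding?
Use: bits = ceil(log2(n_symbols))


log2(761) = 9.5718
Bracket: 2^9 = 512 < 761 <= 2^10 = 1024
So ceil(log2(761)) = 10

bits = ceil(log2(761)) = ceil(9.5718) = 10 bits


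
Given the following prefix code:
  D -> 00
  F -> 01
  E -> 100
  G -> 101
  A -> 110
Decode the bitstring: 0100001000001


Decoding step by step:
Bits 01 -> F
Bits 00 -> D
Bits 00 -> D
Bits 100 -> E
Bits 00 -> D
Bits 01 -> F


Decoded message: FDDEDF


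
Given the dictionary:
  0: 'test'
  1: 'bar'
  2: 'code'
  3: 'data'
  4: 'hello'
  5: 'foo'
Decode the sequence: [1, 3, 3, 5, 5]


Look up each index in the dictionary:
  1 -> 'bar'
  3 -> 'data'
  3 -> 'data'
  5 -> 'foo'
  5 -> 'foo'

Decoded: "bar data data foo foo"


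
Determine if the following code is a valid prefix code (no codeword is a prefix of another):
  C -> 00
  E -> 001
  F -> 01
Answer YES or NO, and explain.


Checking each pair (does one codeword prefix another?):
  C='00' vs E='001': prefix -- VIOLATION

NO -- this is NOT a valid prefix code. C (00) is a prefix of E (001).


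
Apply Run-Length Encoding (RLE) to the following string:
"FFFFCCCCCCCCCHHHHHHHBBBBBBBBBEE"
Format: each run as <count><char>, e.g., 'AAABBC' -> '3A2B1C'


Scanning runs left to right:
  i=0: run of 'F' x 4 -> '4F'
  i=4: run of 'C' x 9 -> '9C'
  i=13: run of 'H' x 7 -> '7H'
  i=20: run of 'B' x 9 -> '9B'
  i=29: run of 'E' x 2 -> '2E'

RLE = 4F9C7H9B2E


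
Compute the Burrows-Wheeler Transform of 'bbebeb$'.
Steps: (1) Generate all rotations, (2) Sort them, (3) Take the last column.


Rotations (sorted):
  0: $bbebeb -> last char: b
  1: b$bbebe -> last char: e
  2: bbebeb$ -> last char: $
  3: beb$bbe -> last char: e
  4: bebeb$b -> last char: b
  5: eb$bbeb -> last char: b
  6: ebeb$bb -> last char: b


BWT = be$ebbb


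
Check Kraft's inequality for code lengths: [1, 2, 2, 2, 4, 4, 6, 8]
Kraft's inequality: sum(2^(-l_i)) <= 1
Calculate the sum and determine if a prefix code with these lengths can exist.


Sum = 2^(-1) + 2^(-2) + 2^(-2) + 2^(-2) + 2^(-4) + 2^(-4) + 2^(-6) + 2^(-8)
    = 0.5 + 0.25 + 0.25 + 0.25 + 0.0625 + 0.0625 + 0.015625 + 0.00390625
    = 357/256 = 1.39453125
Since 1.39453125 > 1, Kraft's inequality is NOT satisfied.
A prefix code with these lengths CANNOT exist.

Kraft sum = 1.39453125. Not satisfied.


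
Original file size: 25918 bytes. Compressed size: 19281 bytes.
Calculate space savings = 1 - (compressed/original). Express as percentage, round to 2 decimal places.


ratio = compressed/original = 19281/25918 = 0.743923
savings = 1 - ratio = 1 - 0.743923 = 0.256077
as a percentage: 0.256077 * 100 = 25.61%

Space savings = 1 - 19281/25918 = 25.61%


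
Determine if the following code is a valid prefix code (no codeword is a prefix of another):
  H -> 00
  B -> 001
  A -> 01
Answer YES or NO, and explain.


Checking each pair (does one codeword prefix another?):
  H='00' vs B='001': prefix -- VIOLATION

NO -- this is NOT a valid prefix code. H (00) is a prefix of B (001).


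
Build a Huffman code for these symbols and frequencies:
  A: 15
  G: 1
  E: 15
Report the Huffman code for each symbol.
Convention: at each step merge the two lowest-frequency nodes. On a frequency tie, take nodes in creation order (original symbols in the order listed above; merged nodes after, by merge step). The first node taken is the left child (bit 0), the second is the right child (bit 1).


Huffman tree construction:
Step 1: Merge G(1) + A(15) = 16
Step 2: Merge E(15) + (G+A)(16) = 31
Read each symbol's code off the tree from the root (left child = 0, right child = 1).

Codes:
  A: 11 (length 2)
  G: 10 (length 2)
  E: 0 (length 1)
Average code length: 47/31 = 1.5161 bits/symbol


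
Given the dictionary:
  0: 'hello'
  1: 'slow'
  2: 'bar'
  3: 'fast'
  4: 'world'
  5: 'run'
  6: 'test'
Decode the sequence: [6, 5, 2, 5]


Look up each index in the dictionary:
  6 -> 'test'
  5 -> 'run'
  2 -> 'bar'
  5 -> 'run'

Decoded: "test run bar run"


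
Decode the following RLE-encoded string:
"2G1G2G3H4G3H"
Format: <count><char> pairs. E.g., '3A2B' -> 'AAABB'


Expanding each <count><char> pair:
  2G -> 'GG'
  1G -> 'G'
  2G -> 'GG'
  3H -> 'HHH'
  4G -> 'GGGG'
  3H -> 'HHH'

Decoded = GGGGGHHHGGGGHHH


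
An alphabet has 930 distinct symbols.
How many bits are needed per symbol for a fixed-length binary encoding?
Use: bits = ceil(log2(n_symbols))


log2(930) = 9.8611
Bracket: 2^9 = 512 < 930 <= 2^10 = 1024
So ceil(log2(930)) = 10

bits = ceil(log2(930)) = ceil(9.8611) = 10 bits


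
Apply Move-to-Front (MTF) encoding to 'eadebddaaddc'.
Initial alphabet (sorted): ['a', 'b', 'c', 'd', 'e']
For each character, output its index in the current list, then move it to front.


MTF encoding:
'e': index 4 in ['a', 'b', 'c', 'd', 'e'] -> ['e', 'a', 'b', 'c', 'd']
'a': index 1 in ['e', 'a', 'b', 'c', 'd'] -> ['a', 'e', 'b', 'c', 'd']
'd': index 4 in ['a', 'e', 'b', 'c', 'd'] -> ['d', 'a', 'e', 'b', 'c']
'e': index 2 in ['d', 'a', 'e', 'b', 'c'] -> ['e', 'd', 'a', 'b', 'c']
'b': index 3 in ['e', 'd', 'a', 'b', 'c'] -> ['b', 'e', 'd', 'a', 'c']
'd': index 2 in ['b', 'e', 'd', 'a', 'c'] -> ['d', 'b', 'e', 'a', 'c']
'd': index 0 in ['d', 'b', 'e', 'a', 'c'] -> ['d', 'b', 'e', 'a', 'c']
'a': index 3 in ['d', 'b', 'e', 'a', 'c'] -> ['a', 'd', 'b', 'e', 'c']
'a': index 0 in ['a', 'd', 'b', 'e', 'c'] -> ['a', 'd', 'b', 'e', 'c']
'd': index 1 in ['a', 'd', 'b', 'e', 'c'] -> ['d', 'a', 'b', 'e', 'c']
'd': index 0 in ['d', 'a', 'b', 'e', 'c'] -> ['d', 'a', 'b', 'e', 'c']
'c': index 4 in ['d', 'a', 'b', 'e', 'c'] -> ['c', 'd', 'a', 'b', 'e']


Output: [4, 1, 4, 2, 3, 2, 0, 3, 0, 1, 0, 4]


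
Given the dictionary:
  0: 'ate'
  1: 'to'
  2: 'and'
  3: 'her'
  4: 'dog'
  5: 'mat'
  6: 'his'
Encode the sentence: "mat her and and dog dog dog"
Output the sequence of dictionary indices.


Look up each word in the dictionary:
  'mat' -> 5
  'her' -> 3
  'and' -> 2
  'and' -> 2
  'dog' -> 4
  'dog' -> 4
  'dog' -> 4

Encoded: [5, 3, 2, 2, 4, 4, 4]


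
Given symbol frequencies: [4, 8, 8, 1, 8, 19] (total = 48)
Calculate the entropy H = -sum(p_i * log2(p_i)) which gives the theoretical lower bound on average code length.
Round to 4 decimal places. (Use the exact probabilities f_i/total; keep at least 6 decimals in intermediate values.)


Per-symbol terms -p_i * log2(p_i) with p_i = f_i/48:
  p = 4/48 = 0.083333: log2(p) = -3.584963, -p*log2(p) = 0.298747
  p = 8/48 = 0.166667: log2(p) = -2.584963, -p*log2(p) = 0.430827
  p = 8/48 = 0.166667: log2(p) = -2.584963, -p*log2(p) = 0.430827
  p = 1/48 = 0.020833: log2(p) = -5.584963, -p*log2(p) = 0.116353
  p = 8/48 = 0.166667: log2(p) = -2.584963, -p*log2(p) = 0.430827
  p = 19/48 = 0.395833: log2(p) = -1.337035, -p*log2(p) = 0.529243
H = 0.298747 + 0.430827 + 0.430827 + 0.116353 + 0.430827 + 0.529243 = 2.236824

H = 2.2368 bits/symbol


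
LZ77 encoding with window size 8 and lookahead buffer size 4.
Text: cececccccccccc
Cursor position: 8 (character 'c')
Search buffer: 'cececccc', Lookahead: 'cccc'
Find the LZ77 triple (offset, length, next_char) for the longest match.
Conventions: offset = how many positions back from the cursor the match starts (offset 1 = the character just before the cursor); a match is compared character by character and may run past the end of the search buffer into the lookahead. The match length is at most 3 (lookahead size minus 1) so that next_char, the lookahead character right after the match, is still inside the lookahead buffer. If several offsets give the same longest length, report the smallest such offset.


Try each offset into the search buffer:
  offset=1 (pos 7, char 'c'): match length 3
  offset=2 (pos 6, char 'c'): match length 3
  offset=3 (pos 5, char 'c'): match length 3
  offset=4 (pos 4, char 'c'): match length 3
  offset=5 (pos 3, char 'e'): match length 0
  offset=6 (pos 2, char 'c'): match length 1
  offset=7 (pos 1, char 'e'): match length 0
  offset=8 (pos 0, char 'c'): match length 1
Longest match has length 3, found at offsets 1, 2, 3, 4; take the smallest, offset 1.
next_char = character at position 8 + 3 = 11 -> 'c'

Best match: offset=1, length=3 (matching 'ccc' starting at position 7)
LZ77 triple: (1, 3, 'c')


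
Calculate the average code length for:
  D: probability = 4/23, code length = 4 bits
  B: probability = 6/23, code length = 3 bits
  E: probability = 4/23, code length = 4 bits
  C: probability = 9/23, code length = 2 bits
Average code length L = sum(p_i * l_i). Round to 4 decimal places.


Weighted contributions p_i * l_i:
  D: (4/23) * 4 = 16/23
  B: (6/23) * 3 = 18/23
  E: (4/23) * 4 = 16/23
  C: (9/23) * 2 = 18/23
Sum = (16 + 18 + 16 + 18)/23 = 68/23

L = 68/23 = 2.9565 bits/symbol


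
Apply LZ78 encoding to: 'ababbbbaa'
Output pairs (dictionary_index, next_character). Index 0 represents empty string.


LZ78 encoding steps:
Dictionary: {0: ''}
Step 1: w='' (idx 0), next='a' -> output (0, 'a'), add 'a' as idx 1
Step 2: w='' (idx 0), next='b' -> output (0, 'b'), add 'b' as idx 2
Step 3: w='a' (idx 1), next='b' -> output (1, 'b'), add 'ab' as idx 3
Step 4: w='b' (idx 2), next='b' -> output (2, 'b'), add 'bb' as idx 4
Step 5: w='b' (idx 2), next='a' -> output (2, 'a'), add 'ba' as idx 5
Step 6: w='a' (idx 1), end of input -> output (1, '')


Encoded: [(0, 'a'), (0, 'b'), (1, 'b'), (2, 'b'), (2, 'a'), (1, '')]


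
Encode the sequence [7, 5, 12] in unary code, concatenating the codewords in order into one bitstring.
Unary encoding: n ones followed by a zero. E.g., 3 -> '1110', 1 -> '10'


Encode each number as n ones followed by a terminating 0:
  7 -> 11111110 (8 bits)
  5 -> 111110 (6 bits)
  12 -> 1111111111110 (13 bits)
Total length = 8 + 6 + 13 = 27 bits.

Unary([7, 5, 12]) = 111111101111101111111111110 (27 bits)


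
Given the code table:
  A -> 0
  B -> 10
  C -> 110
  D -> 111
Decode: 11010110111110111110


Decoding:
110 -> C
10 -> B
110 -> C
111 -> D
110 -> C
111 -> D
110 -> C


Result: CBCDCDC


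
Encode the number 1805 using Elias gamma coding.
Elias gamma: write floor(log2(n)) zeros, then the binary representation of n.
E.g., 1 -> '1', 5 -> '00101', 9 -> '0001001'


num_bits = floor(log2(1805)) + 1 = 11
leading_zeros = num_bits - 1 = 10
binary(1805) = 11100001101

Elias gamma(1805) = '0000000000' + '11100001101' = 000000000011100001101 (21 bits)


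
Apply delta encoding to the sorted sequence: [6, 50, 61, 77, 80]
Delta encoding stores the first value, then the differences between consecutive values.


First value: 6
Deltas:
  50 - 6 = 44
  61 - 50 = 11
  77 - 61 = 16
  80 - 77 = 3


Delta encoded: [6, 44, 11, 16, 3]


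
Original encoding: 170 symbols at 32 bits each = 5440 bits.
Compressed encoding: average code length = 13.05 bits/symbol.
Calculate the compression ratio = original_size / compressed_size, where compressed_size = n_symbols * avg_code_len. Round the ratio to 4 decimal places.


original_size = n_symbols * orig_bits = 170 * 32 = 5440 bits
compressed_size = n_symbols * avg_code_len = 170 * 13.05 = 2218.5 bits
ratio = original_size / compressed_size = 5440 / 2218.5 = 2.4521

Compression ratio = 2.4521


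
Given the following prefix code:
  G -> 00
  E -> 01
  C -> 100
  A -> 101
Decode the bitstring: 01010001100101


Decoding step by step:
Bits 01 -> E
Bits 01 -> E
Bits 00 -> G
Bits 01 -> E
Bits 100 -> C
Bits 101 -> A


Decoded message: EEGECA


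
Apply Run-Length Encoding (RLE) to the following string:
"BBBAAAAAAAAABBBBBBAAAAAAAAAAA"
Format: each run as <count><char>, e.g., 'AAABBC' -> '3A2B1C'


Scanning runs left to right:
  i=0: run of 'B' x 3 -> '3B'
  i=3: run of 'A' x 9 -> '9A'
  i=12: run of 'B' x 6 -> '6B'
  i=18: run of 'A' x 11 -> '11A'

RLE = 3B9A6B11A


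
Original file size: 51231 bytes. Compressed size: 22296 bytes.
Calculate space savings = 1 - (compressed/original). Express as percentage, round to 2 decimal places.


ratio = compressed/original = 22296/51231 = 0.435205
savings = 1 - ratio = 1 - 0.435205 = 0.564795
as a percentage: 0.564795 * 100 = 56.48%

Space savings = 1 - 22296/51231 = 56.48%


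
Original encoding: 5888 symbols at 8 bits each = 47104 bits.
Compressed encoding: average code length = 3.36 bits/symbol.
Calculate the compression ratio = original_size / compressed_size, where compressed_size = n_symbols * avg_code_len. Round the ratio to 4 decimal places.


original_size = n_symbols * orig_bits = 5888 * 8 = 47104 bits
compressed_size = n_symbols * avg_code_len = 5888 * 3.36 = 19783.68 bits
ratio = original_size / compressed_size = 47104 / 19783.68 = 2.381

Compression ratio = 2.381


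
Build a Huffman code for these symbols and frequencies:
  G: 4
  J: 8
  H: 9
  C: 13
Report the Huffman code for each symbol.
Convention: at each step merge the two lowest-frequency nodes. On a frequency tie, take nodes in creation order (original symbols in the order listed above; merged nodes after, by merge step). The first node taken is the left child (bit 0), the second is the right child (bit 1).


Huffman tree construction:
Step 1: Merge G(4) + J(8) = 12
Step 2: Merge H(9) + (G+J)(12) = 21
Step 3: Merge C(13) + (H+(G+J))(21) = 34
Read each symbol's code off the tree from the root (left child = 0, right child = 1).

Codes:
  G: 110 (length 3)
  J: 111 (length 3)
  H: 10 (length 2)
  C: 0 (length 1)
Average code length: 67/34 = 1.9706 bits/symbol


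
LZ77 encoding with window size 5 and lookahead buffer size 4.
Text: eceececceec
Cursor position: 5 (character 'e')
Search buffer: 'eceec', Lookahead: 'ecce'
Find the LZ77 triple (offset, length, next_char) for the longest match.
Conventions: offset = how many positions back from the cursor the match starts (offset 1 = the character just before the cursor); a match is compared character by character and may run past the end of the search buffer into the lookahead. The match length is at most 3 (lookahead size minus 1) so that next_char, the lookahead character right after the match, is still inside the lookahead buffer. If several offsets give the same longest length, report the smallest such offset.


Try each offset into the search buffer:
  offset=1 (pos 4, char 'c'): match length 0
  offset=2 (pos 3, char 'e'): match length 2
  offset=3 (pos 2, char 'e'): match length 1
  offset=4 (pos 1, char 'c'): match length 0
  offset=5 (pos 0, char 'e'): match length 2
Longest match has length 2, found at offsets 2, 5; take the smallest, offset 2.
next_char = character at position 5 + 2 = 7 -> 'c'

Best match: offset=2, length=2 (matching 'ec' starting at position 3)
LZ77 triple: (2, 2, 'c')


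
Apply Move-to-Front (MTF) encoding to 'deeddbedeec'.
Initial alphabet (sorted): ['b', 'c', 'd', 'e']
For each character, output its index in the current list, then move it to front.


MTF encoding:
'd': index 2 in ['b', 'c', 'd', 'e'] -> ['d', 'b', 'c', 'e']
'e': index 3 in ['d', 'b', 'c', 'e'] -> ['e', 'd', 'b', 'c']
'e': index 0 in ['e', 'd', 'b', 'c'] -> ['e', 'd', 'b', 'c']
'd': index 1 in ['e', 'd', 'b', 'c'] -> ['d', 'e', 'b', 'c']
'd': index 0 in ['d', 'e', 'b', 'c'] -> ['d', 'e', 'b', 'c']
'b': index 2 in ['d', 'e', 'b', 'c'] -> ['b', 'd', 'e', 'c']
'e': index 2 in ['b', 'd', 'e', 'c'] -> ['e', 'b', 'd', 'c']
'd': index 2 in ['e', 'b', 'd', 'c'] -> ['d', 'e', 'b', 'c']
'e': index 1 in ['d', 'e', 'b', 'c'] -> ['e', 'd', 'b', 'c']
'e': index 0 in ['e', 'd', 'b', 'c'] -> ['e', 'd', 'b', 'c']
'c': index 3 in ['e', 'd', 'b', 'c'] -> ['c', 'e', 'd', 'b']


Output: [2, 3, 0, 1, 0, 2, 2, 2, 1, 0, 3]


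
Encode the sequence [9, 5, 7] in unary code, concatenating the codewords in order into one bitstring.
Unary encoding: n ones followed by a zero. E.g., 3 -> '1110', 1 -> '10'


Encode each number as n ones followed by a terminating 0:
  9 -> 1111111110 (10 bits)
  5 -> 111110 (6 bits)
  7 -> 11111110 (8 bits)
Total length = 10 + 6 + 8 = 24 bits.

Unary([9, 5, 7]) = 111111111011111011111110 (24 bits)


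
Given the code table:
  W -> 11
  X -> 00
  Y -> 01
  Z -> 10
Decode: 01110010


Decoding:
01 -> Y
11 -> W
00 -> X
10 -> Z


Result: YWXZ


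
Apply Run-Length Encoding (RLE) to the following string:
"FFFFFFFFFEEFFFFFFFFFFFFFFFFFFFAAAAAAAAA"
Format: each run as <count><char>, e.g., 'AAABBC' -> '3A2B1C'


Scanning runs left to right:
  i=0: run of 'F' x 9 -> '9F'
  i=9: run of 'E' x 2 -> '2E'
  i=11: run of 'F' x 19 -> '19F'
  i=30: run of 'A' x 9 -> '9A'

RLE = 9F2E19F9A


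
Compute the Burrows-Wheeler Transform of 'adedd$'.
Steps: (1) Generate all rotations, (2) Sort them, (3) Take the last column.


Rotations (sorted):
  0: $adedd -> last char: d
  1: adedd$ -> last char: $
  2: d$aded -> last char: d
  3: dd$ade -> last char: e
  4: dedd$a -> last char: a
  5: edd$ad -> last char: d


BWT = d$dead


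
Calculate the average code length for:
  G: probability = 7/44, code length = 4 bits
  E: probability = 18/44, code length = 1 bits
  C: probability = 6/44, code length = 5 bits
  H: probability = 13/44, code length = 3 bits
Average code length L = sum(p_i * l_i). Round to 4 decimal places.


Weighted contributions p_i * l_i:
  G: (7/44) * 4 = 28/44
  E: (18/44) * 1 = 18/44
  C: (6/44) * 5 = 30/44
  H: (13/44) * 3 = 39/44
Sum = (28 + 18 + 30 + 39)/44 = 115/44

L = 115/44 = 2.6136 bits/symbol


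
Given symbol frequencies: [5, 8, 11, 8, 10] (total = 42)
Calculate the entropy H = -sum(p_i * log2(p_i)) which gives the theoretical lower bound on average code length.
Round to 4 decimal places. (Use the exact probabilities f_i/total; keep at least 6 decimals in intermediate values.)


Per-symbol terms -p_i * log2(p_i) with p_i = f_i/42:
  p = 5/42 = 0.119048: log2(p) = -3.070389, -p*log2(p) = 0.365523
  p = 8/42 = 0.190476: log2(p) = -2.392317, -p*log2(p) = 0.455680
  p = 11/42 = 0.261905: log2(p) = -1.932886, -p*log2(p) = 0.506232
  p = 8/42 = 0.190476: log2(p) = -2.392317, -p*log2(p) = 0.455680
  p = 10/42 = 0.238095: log2(p) = -2.070389, -p*log2(p) = 0.492950
H = 0.365523 + 0.455680 + 0.506232 + 0.455680 + 0.492950 = 2.276065

H = 2.2761 bits/symbol


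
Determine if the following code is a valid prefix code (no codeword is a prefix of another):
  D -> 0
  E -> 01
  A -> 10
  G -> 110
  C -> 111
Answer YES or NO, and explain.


Checking each pair (does one codeword prefix another?):
  D='0' vs E='01': prefix -- VIOLATION

NO -- this is NOT a valid prefix code. D (0) is a prefix of E (01).


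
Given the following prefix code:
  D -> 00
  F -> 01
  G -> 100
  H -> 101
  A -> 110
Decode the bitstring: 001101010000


Decoding step by step:
Bits 00 -> D
Bits 110 -> A
Bits 101 -> H
Bits 00 -> D
Bits 00 -> D


Decoded message: DAHDD


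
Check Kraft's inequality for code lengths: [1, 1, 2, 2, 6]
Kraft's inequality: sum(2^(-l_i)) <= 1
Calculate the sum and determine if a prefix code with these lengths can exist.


Sum = 2^(-1) + 2^(-1) + 2^(-2) + 2^(-2) + 2^(-6)
    = 0.5 + 0.5 + 0.25 + 0.25 + 0.015625
    = 97/64 = 1.515625
Since 1.515625 > 1, Kraft's inequality is NOT satisfied.
A prefix code with these lengths CANNOT exist.

Kraft sum = 1.515625. Not satisfied.


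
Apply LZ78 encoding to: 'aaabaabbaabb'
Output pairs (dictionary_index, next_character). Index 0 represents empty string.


LZ78 encoding steps:
Dictionary: {0: ''}
Step 1: w='' (idx 0), next='a' -> output (0, 'a'), add 'a' as idx 1
Step 2: w='a' (idx 1), next='a' -> output (1, 'a'), add 'aa' as idx 2
Step 3: w='' (idx 0), next='b' -> output (0, 'b'), add 'b' as idx 3
Step 4: w='aa' (idx 2), next='b' -> output (2, 'b'), add 'aab' as idx 4
Step 5: w='b' (idx 3), next='a' -> output (3, 'a'), add 'ba' as idx 5
Step 6: w='a' (idx 1), next='b' -> output (1, 'b'), add 'ab' as idx 6
Step 7: w='b' (idx 3), end of input -> output (3, '')


Encoded: [(0, 'a'), (1, 'a'), (0, 'b'), (2, 'b'), (3, 'a'), (1, 'b'), (3, '')]


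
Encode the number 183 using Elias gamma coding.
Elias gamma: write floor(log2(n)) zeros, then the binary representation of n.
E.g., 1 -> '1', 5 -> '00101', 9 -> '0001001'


num_bits = floor(log2(183)) + 1 = 8
leading_zeros = num_bits - 1 = 7
binary(183) = 10110111

Elias gamma(183) = '0000000' + '10110111' = 000000010110111 (15 bits)


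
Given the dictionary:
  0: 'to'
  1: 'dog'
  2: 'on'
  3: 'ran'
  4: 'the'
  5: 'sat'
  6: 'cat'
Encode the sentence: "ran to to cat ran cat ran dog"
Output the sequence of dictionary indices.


Look up each word in the dictionary:
  'ran' -> 3
  'to' -> 0
  'to' -> 0
  'cat' -> 6
  'ran' -> 3
  'cat' -> 6
  'ran' -> 3
  'dog' -> 1

Encoded: [3, 0, 0, 6, 3, 6, 3, 1]


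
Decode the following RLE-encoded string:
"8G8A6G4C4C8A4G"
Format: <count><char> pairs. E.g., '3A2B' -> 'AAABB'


Expanding each <count><char> pair:
  8G -> 'GGGGGGGG'
  8A -> 'AAAAAAAA'
  6G -> 'GGGGGG'
  4C -> 'CCCC'
  4C -> 'CCCC'
  8A -> 'AAAAAAAA'
  4G -> 'GGGG'

Decoded = GGGGGGGGAAAAAAAAGGGGGGCCCCCCCCAAAAAAAAGGGG


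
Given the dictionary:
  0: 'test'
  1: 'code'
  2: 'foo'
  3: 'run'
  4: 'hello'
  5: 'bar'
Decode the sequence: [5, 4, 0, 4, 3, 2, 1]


Look up each index in the dictionary:
  5 -> 'bar'
  4 -> 'hello'
  0 -> 'test'
  4 -> 'hello'
  3 -> 'run'
  2 -> 'foo'
  1 -> 'code'

Decoded: "bar hello test hello run foo code"


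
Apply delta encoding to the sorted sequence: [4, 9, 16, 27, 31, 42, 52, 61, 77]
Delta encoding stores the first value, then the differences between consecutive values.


First value: 4
Deltas:
  9 - 4 = 5
  16 - 9 = 7
  27 - 16 = 11
  31 - 27 = 4
  42 - 31 = 11
  52 - 42 = 10
  61 - 52 = 9
  77 - 61 = 16


Delta encoded: [4, 5, 7, 11, 4, 11, 10, 9, 16]


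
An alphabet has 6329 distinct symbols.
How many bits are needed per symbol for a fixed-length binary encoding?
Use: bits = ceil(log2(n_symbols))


log2(6329) = 12.6278
Bracket: 2^12 = 4096 < 6329 <= 2^13 = 8192
So ceil(log2(6329)) = 13

bits = ceil(log2(6329)) = ceil(12.6278) = 13 bits


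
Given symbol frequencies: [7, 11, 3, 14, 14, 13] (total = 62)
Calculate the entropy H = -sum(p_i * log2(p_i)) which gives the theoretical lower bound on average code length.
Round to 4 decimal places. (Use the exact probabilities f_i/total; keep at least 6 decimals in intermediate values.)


Per-symbol terms -p_i * log2(p_i) with p_i = f_i/62:
  p = 7/62 = 0.112903: log2(p) = -3.146841, -p*log2(p) = 0.355289
  p = 11/62 = 0.177419: log2(p) = -2.494765, -p*log2(p) = 0.442620
  p = 3/62 = 0.048387: log2(p) = -4.369234, -p*log2(p) = 0.211415
  p = 14/62 = 0.225806: log2(p) = -2.146841, -p*log2(p) = 0.484771
  p = 14/62 = 0.225806: log2(p) = -2.146841, -p*log2(p) = 0.484771
  p = 13/62 = 0.209677: log2(p) = -2.253757, -p*log2(p) = 0.472562
H = 0.355289 + 0.442620 + 0.211415 + 0.484771 + 0.484771 + 0.472562 = 2.451428

H = 2.4514 bits/symbol


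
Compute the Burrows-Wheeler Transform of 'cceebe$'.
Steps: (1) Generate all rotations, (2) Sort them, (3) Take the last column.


Rotations (sorted):
  0: $cceebe -> last char: e
  1: be$ccee -> last char: e
  2: cceebe$ -> last char: $
  3: ceebe$c -> last char: c
  4: e$cceeb -> last char: b
  5: ebe$cce -> last char: e
  6: eebe$cc -> last char: c


BWT = ee$cbec


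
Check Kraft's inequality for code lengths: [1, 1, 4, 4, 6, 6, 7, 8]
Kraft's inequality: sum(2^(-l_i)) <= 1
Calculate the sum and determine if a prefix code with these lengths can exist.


Sum = 2^(-1) + 2^(-1) + 2^(-4) + 2^(-4) + 2^(-6) + 2^(-6) + 2^(-7) + 2^(-8)
    = 0.5 + 0.5 + 0.0625 + 0.0625 + 0.015625 + 0.015625 + 0.0078125 + 0.00390625
    = 299/256 = 1.16796875
Since 1.16796875 > 1, Kraft's inequality is NOT satisfied.
A prefix code with these lengths CANNOT exist.

Kraft sum = 1.16796875. Not satisfied.


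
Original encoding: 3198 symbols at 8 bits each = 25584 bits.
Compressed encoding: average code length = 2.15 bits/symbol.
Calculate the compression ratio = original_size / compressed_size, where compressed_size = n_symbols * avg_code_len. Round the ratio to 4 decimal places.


original_size = n_symbols * orig_bits = 3198 * 8 = 25584 bits
compressed_size = n_symbols * avg_code_len = 3198 * 2.15 = 6875.7 bits
ratio = original_size / compressed_size = 25584 / 6875.7 = 3.7209

Compression ratio = 3.7209


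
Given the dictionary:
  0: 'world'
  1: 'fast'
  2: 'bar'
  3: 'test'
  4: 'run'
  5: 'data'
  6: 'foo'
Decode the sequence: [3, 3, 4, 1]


Look up each index in the dictionary:
  3 -> 'test'
  3 -> 'test'
  4 -> 'run'
  1 -> 'fast'

Decoded: "test test run fast"


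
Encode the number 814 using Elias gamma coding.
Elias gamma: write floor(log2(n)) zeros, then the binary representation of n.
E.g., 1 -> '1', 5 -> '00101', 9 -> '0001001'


num_bits = floor(log2(814)) + 1 = 10
leading_zeros = num_bits - 1 = 9
binary(814) = 1100101110

Elias gamma(814) = '000000000' + '1100101110' = 0000000001100101110 (19 bits)


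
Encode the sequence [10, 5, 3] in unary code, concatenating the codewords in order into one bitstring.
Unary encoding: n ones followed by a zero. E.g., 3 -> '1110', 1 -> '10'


Encode each number as n ones followed by a terminating 0:
  10 -> 11111111110 (11 bits)
  5 -> 111110 (6 bits)
  3 -> 1110 (4 bits)
Total length = 11 + 6 + 4 = 21 bits.

Unary([10, 5, 3]) = 111111111101111101110 (21 bits)


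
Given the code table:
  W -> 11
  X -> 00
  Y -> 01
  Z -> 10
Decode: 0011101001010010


Decoding:
00 -> X
11 -> W
10 -> Z
10 -> Z
01 -> Y
01 -> Y
00 -> X
10 -> Z


Result: XWZZYYXZ


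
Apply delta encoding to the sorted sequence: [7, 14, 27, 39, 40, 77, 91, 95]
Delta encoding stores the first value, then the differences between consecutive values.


First value: 7
Deltas:
  14 - 7 = 7
  27 - 14 = 13
  39 - 27 = 12
  40 - 39 = 1
  77 - 40 = 37
  91 - 77 = 14
  95 - 91 = 4


Delta encoded: [7, 7, 13, 12, 1, 37, 14, 4]


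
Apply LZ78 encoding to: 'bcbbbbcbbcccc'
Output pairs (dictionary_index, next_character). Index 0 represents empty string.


LZ78 encoding steps:
Dictionary: {0: ''}
Step 1: w='' (idx 0), next='b' -> output (0, 'b'), add 'b' as idx 1
Step 2: w='' (idx 0), next='c' -> output (0, 'c'), add 'c' as idx 2
Step 3: w='b' (idx 1), next='b' -> output (1, 'b'), add 'bb' as idx 3
Step 4: w='bb' (idx 3), next='c' -> output (3, 'c'), add 'bbc' as idx 4
Step 5: w='bbc' (idx 4), next='c' -> output (4, 'c'), add 'bbcc' as idx 5
Step 6: w='c' (idx 2), next='c' -> output (2, 'c'), add 'cc' as idx 6


Encoded: [(0, 'b'), (0, 'c'), (1, 'b'), (3, 'c'), (4, 'c'), (2, 'c')]


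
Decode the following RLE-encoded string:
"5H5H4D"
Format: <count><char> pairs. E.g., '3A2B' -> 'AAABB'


Expanding each <count><char> pair:
  5H -> 'HHHHH'
  5H -> 'HHHHH'
  4D -> 'DDDD'

Decoded = HHHHHHHHHHDDDD


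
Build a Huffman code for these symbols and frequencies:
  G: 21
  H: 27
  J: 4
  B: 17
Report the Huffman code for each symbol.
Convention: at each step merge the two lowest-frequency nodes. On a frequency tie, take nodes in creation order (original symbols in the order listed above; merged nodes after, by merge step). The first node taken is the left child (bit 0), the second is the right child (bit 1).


Huffman tree construction:
Step 1: Merge J(4) + B(17) = 21
Step 2: Merge G(21) + (J+B)(21) = 42
Step 3: Merge H(27) + (G+(J+B))(42) = 69
Read each symbol's code off the tree from the root (left child = 0, right child = 1).

Codes:
  G: 10 (length 2)
  H: 0 (length 1)
  J: 110 (length 3)
  B: 111 (length 3)
Average code length: 132/69 = 1.9130 bits/symbol


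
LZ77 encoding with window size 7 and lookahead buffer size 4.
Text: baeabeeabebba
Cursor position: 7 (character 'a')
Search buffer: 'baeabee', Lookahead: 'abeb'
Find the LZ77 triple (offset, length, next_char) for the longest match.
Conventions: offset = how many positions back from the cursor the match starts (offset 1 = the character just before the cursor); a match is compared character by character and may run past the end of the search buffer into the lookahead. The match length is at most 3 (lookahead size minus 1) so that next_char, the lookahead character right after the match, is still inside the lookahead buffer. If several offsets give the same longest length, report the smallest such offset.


Try each offset into the search buffer:
  offset=1 (pos 6, char 'e'): match length 0
  offset=2 (pos 5, char 'e'): match length 0
  offset=3 (pos 4, char 'b'): match length 0
  offset=4 (pos 3, char 'a'): match length 3
  offset=5 (pos 2, char 'e'): match length 0
  offset=6 (pos 1, char 'a'): match length 1
  offset=7 (pos 0, char 'b'): match length 0
Longest match has length 3 at offset 4.
next_char = character at position 7 + 3 = 10 -> 'b'

Best match: offset=4, length=3 (matching 'abe' starting at position 3)
LZ77 triple: (4, 3, 'b')


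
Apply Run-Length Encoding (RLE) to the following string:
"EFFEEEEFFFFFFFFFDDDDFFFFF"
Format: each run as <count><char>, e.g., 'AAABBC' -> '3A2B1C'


Scanning runs left to right:
  i=0: run of 'E' x 1 -> '1E'
  i=1: run of 'F' x 2 -> '2F'
  i=3: run of 'E' x 4 -> '4E'
  i=7: run of 'F' x 9 -> '9F'
  i=16: run of 'D' x 4 -> '4D'
  i=20: run of 'F' x 5 -> '5F'

RLE = 1E2F4E9F4D5F


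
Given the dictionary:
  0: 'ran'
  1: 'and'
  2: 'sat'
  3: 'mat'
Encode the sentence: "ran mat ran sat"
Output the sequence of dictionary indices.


Look up each word in the dictionary:
  'ran' -> 0
  'mat' -> 3
  'ran' -> 0
  'sat' -> 2

Encoded: [0, 3, 0, 2]


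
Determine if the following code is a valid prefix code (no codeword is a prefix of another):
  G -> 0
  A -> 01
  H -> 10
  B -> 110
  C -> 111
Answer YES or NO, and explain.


Checking each pair (does one codeword prefix another?):
  G='0' vs A='01': prefix -- VIOLATION

NO -- this is NOT a valid prefix code. G (0) is a prefix of A (01).


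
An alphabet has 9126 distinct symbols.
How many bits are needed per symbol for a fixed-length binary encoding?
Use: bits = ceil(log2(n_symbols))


log2(9126) = 13.1558
Bracket: 2^13 = 8192 < 9126 <= 2^14 = 16384
So ceil(log2(9126)) = 14

bits = ceil(log2(9126)) = ceil(13.1558) = 14 bits


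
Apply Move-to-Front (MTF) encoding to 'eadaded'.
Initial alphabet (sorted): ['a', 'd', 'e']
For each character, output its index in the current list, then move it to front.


MTF encoding:
'e': index 2 in ['a', 'd', 'e'] -> ['e', 'a', 'd']
'a': index 1 in ['e', 'a', 'd'] -> ['a', 'e', 'd']
'd': index 2 in ['a', 'e', 'd'] -> ['d', 'a', 'e']
'a': index 1 in ['d', 'a', 'e'] -> ['a', 'd', 'e']
'd': index 1 in ['a', 'd', 'e'] -> ['d', 'a', 'e']
'e': index 2 in ['d', 'a', 'e'] -> ['e', 'd', 'a']
'd': index 1 in ['e', 'd', 'a'] -> ['d', 'e', 'a']


Output: [2, 1, 2, 1, 1, 2, 1]


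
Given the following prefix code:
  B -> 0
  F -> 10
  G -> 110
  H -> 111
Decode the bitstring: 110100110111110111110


Decoding step by step:
Bits 110 -> G
Bits 10 -> F
Bits 0 -> B
Bits 110 -> G
Bits 111 -> H
Bits 110 -> G
Bits 111 -> H
Bits 110 -> G


Decoded message: GFBGHGHG


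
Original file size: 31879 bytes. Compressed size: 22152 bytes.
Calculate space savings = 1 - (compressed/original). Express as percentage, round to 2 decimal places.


ratio = compressed/original = 22152/31879 = 0.694878
savings = 1 - ratio = 1 - 0.694878 = 0.305122
as a percentage: 0.305122 * 100 = 30.51%

Space savings = 1 - 22152/31879 = 30.51%


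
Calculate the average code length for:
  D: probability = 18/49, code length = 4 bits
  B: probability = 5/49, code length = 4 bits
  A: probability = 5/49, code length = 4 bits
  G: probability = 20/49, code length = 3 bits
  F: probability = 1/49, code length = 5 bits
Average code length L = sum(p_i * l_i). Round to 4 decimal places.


Weighted contributions p_i * l_i:
  D: (18/49) * 4 = 72/49
  B: (5/49) * 4 = 20/49
  A: (5/49) * 4 = 20/49
  G: (20/49) * 3 = 60/49
  F: (1/49) * 5 = 5/49
Sum = (72 + 20 + 20 + 60 + 5)/49 = 177/49

L = 177/49 = 3.6122 bits/symbol


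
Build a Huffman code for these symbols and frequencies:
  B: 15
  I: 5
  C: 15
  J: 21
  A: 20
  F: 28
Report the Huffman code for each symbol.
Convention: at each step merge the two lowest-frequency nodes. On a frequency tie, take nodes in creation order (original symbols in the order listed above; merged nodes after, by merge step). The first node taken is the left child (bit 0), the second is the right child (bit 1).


Huffman tree construction:
Step 1: Merge I(5) + B(15) = 20
Step 2: Merge C(15) + A(20) = 35
Step 3: Merge (I+B)(20) + J(21) = 41
Step 4: Merge F(28) + (C+A)(35) = 63
Step 5: Merge ((I+B)+J)(41) + (F+(C+A))(63) = 104
Read each symbol's code off the tree from the root (left child = 0, right child = 1).

Codes:
  B: 001 (length 3)
  I: 000 (length 3)
  C: 110 (length 3)
  J: 01 (length 2)
  A: 111 (length 3)
  F: 10 (length 2)
Average code length: 263/104 = 2.5288 bits/symbol
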